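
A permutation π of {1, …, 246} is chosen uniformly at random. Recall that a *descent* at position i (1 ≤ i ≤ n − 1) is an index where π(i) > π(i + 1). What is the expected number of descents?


Write X = Σ X_I over i = 1, …, 245, with X_I the indicator of one descent.
There are 245 indicators.
For each fixed i, the pair (π(i), π(i+1)) is a uniformly random ordered pair of distinct values from {1, …, 246}; by symmetry P[π(i) > π(i+1)] = 1/2.
By linearity: E[X] = 245 · (1/2) = (246 − 1) · (1/2) = 245/2 ≈ 122.500.

E[X] = 245/2 = 122.500.


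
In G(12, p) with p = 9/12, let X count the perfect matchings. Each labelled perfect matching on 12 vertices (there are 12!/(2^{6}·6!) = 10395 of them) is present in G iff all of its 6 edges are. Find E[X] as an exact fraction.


K_12 has 12!/(2^{6}·6!) = 10395 labelled perfect matchings.
For each such perfect matching H, let X_H = 1 if all 6 edges of H are present in G. Then P[X_H = 1] = p^{6} = (3/4)^{6} = 729/4096.
By linearity: E[X] = Σ_H E[X_H] = 10395 · p^{6} = 10395 · 729/4096 = 7577955/4096.
Numerically: E[X] ≈ 1850.09.

E[X] = 10395 · (3/4)^{6} = 7577955/4096 ≈ 1850.09.


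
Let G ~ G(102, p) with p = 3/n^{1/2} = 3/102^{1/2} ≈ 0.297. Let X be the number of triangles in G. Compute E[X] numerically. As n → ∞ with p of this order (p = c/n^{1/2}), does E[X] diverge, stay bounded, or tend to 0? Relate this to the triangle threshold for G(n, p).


Number of potential triangles: C(102, 3) = 171700.
Each occurs with probability p³ ≈ (0.297)³ ≈ 2.620979e-02.
By linearity: E[X] = C(102, 3)·p³ ≈ 171700 · 2.620979e-02 ≈ 4500.2206.
Since α = 1/2 < 1, p = c/n^{1/2} ≫ 1/n is above the triangle threshold p ~ 1/n. Asymptotically E[X] ~ (c³/6)·n^{3(1−α)} = (3³/6)·n^{1.5} → ∞; triangles are abundant w.h.p.

E[X] ≈ 4500.2206; in regime p = Θ(1/n^{1/2}) E[X] diverges (above the triangle threshold p ~ 1/n).


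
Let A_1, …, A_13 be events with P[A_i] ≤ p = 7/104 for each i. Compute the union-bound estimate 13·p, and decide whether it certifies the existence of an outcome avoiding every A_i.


Union bound: P[∪_{i=1}^{13} A_i] ≤ Σ_i P[A_i] ≤ 13·p = 13·(7/104) = 7/8.
Numerically: 7/8 ≈ 0.8750.
Is 7/8 < 1? YES.
Since P[∪ A_i] ≤ 7/8 < 1, the complement has P[∩ A_i^c] ≥ 1 − 7/8 = 1/8 > 0, so some outcome avoids every A_i.

13·p = 7/8 ≈ 0.8750; existence CERTIFIED by the union bound.


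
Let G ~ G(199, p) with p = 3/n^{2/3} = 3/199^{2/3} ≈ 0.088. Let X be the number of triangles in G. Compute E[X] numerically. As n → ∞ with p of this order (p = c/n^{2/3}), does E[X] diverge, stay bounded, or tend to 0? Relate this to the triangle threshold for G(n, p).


Number of potential triangles: C(199, 3) = 1293699.
Each occurs with probability p³ ≈ (0.088)³ ≈ 6.81801e-04.
By linearity: E[X] = C(199, 3)·p³ ≈ 1293699 · 6.81801e-04 ≈ 882.045.
Since α = 2/3 < 1, p = c/n^{2/3} ≫ 1/n is above the triangle threshold p ~ 1/n. Asymptotically E[X] ~ (c³/6)·n^{3(1−α)} = (3³/6)·n^{1} → ∞; triangles are abundant w.h.p.

E[X] ≈ 882.045; in regime p = Θ(1/n^{2/3}) E[X] diverges (above the triangle threshold p ~ 1/n).


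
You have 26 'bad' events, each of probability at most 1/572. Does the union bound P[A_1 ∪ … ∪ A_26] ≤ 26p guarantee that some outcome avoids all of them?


Union bound: P[∪_{i=1}^{26} A_i] ≤ Σ_i P[A_i] ≤ 26·p = 26·(1/572) = 1/22.
Numerically: 1/22 ≈ 0.0455.
Is 1/22 < 1? YES.
Since P[∪ A_i] ≤ 1/22 < 1, the complement has P[∩ A_i^c] ≥ 1 − 1/22 = 21/22 > 0, so some outcome avoids every A_i.

26·p = 1/22 ≈ 0.0455; existence CERTIFIED by the union bound.


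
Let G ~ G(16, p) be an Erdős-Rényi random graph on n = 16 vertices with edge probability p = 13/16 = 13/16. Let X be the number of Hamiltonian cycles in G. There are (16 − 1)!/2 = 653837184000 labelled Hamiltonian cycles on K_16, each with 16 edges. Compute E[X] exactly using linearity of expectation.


K_16 has (16 − 1)!/2 = 653837184000 labelled Hamiltonian cycles.
For each such Hamiltonian cycle H, let X_H = 1 if all 16 edges of H are present in G. Then P[X_H = 1] = p^{16} = (13/16)^{16} = 665416609183179841/18446744073709551616.
By linearity: E[X] = Σ_H E[X_H] = 653837184000 · p^{16} = 653837184000 · 665416609183179841/18446744073709551616 = 424877072202303561918952875/18014398509481984.
Numerically: E[X] ≈ 2.359e+10.

E[X] = 653837184000 · (13/16)^{16} = 424877072202303561918952875/18014398509481984 ≈ 2.359e+10.


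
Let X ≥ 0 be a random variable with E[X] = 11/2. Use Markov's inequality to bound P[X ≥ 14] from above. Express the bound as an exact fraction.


μ = E[X] = 11/2, a = 14.
Markov: P[X ≥ 14] ≤ μ/a = (11/2)/14 = 11/28.
Numerically: ≈ 0.39286.
(Since a = 14 > μ = 5.50000, the bound 11/28 is < 1 and informative.)

P[X ≥ 14] ≤ 11/28 ≈ 0.39286.


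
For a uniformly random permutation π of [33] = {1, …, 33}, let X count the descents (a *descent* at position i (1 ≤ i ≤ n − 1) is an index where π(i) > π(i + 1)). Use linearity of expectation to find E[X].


Write X = Σ X_I over i = 1, …, 32, with X_I the indicator of one descent.
There are 32 indicators.
For each fixed i, the pair (π(i), π(i+1)) is a uniformly random ordered pair of distinct values from {1, …, 33}; by symmetry P[π(i) > π(i+1)] = 1/2.
By linearity: E[X] = 32 · (1/2) = (33 − 1) · (1/2) = 16 ≈ 16.0000.

E[X] = 16 = 16.0000.


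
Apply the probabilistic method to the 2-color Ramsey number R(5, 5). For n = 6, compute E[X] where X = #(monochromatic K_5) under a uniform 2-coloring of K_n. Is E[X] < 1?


E[X] = C(6, 5) · 2^{1 − 10} = 6 · 2^{−9} = 6/512.
As a reduced fraction: E[X] = 3/256 ≈ 0.012.
Is E[X] < 1? YES.
Since E[X] < 1, there exists a 2-coloring of K_{6} with no monochromatic K_5; hence R(5, 5) > 6.

E[X] = 3/256 ≈ 0.012; E[X] < 1, so R(5, 5) > 6.


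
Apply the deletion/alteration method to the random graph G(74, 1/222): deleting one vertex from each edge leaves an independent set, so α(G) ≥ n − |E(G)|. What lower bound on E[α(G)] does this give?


E[|E(G)|] = C(74, 2)·p = 2701 · (1/222) = 73/6.
E[α(G)] ≥ n − E[|E(G)|] = 74 − 73/6 = 371/6.
Numerically: ≈ 61.833.
(This is only a lower bound; the true E[α(G)] may be larger.)

E[α(G)] ≥ 371/6 ≈ 61.833.


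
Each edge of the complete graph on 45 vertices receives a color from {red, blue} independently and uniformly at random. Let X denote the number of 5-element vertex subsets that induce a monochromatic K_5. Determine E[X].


Let X = Σ_S X_S over the C(45, 5) = 1221759 subsets S of size 5, where X_S = 1 if the K_5 on S is monochromatic.
For a fixed S, the K_5 on S has C(5, 2) = 10 edges. P[all 10 edges red] = (1/2)^10, and likewise for blue, so P[monochromatic] = 2·(1/2)^10 = 2^{1 − 10} = 1/512.
By linearity: E[X] = C(45, 5) · 2^{1 − 10} = 1221759 · 1/512 = 1221759/512.
Numerically: E[X] ≈ 2386.24805.

E[X] = C(45,5)·2^(1−C(5,2)) = 1221759/512 ≈ 2386.24805.


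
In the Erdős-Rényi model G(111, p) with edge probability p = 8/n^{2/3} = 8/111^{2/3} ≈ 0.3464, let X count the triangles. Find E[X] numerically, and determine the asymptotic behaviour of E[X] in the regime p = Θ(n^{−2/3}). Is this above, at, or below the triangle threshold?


Number of potential triangles: C(111, 3) = 221815.
Each occurs with probability p³ ≈ (0.3464)³ ≈ 4.155507e-02.
By linearity: E[X] = C(111, 3)·p³ ≈ 221815 · 4.155507e-02 ≈ 9217.5375.
Since α = 2/3 < 1, p = c/n^{2/3} ≫ 1/n is above the triangle threshold p ~ 1/n. Asymptotically E[X] ~ (c³/6)·n^{3(1−α)} = (8³/6)·n^{1} → ∞; triangles are abundant w.h.p.

E[X] ≈ 9217.5375; in regime p = Θ(1/n^{2/3}) E[X] diverges (above the triangle threshold p ~ 1/n).


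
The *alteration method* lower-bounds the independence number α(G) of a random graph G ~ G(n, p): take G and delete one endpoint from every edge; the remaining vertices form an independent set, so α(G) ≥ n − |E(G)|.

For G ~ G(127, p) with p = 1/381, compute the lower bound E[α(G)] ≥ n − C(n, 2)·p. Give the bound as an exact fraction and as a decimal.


E[|E(G)|] = C(127, 2)·p = 8001 · (1/381) = 21.
E[α(G)] ≥ n − E[|E(G)|] = 127 − 21 = 106.
Numerically: ≈ 106.000000.
(This is only a lower bound; the true E[α(G)] may be larger.)

E[α(G)] ≥ 106 ≈ 106.000000.


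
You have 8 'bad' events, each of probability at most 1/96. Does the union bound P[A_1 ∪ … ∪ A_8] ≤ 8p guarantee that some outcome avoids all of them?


Union bound: P[∪_{i=1}^{8} A_i] ≤ Σ_i P[A_i] ≤ 8·p = 8·(1/96) = 1/12.
Numerically: 1/12 ≈ 0.0833333.
Is 1/12 < 1? YES.
Since P[∪ A_i] ≤ 1/12 < 1, the complement has P[∩ A_i^c] ≥ 1 − 1/12 = 11/12 > 0, so some outcome avoids every A_i.

8·p = 1/12 ≈ 0.0833333; existence CERTIFIED by the union bound.


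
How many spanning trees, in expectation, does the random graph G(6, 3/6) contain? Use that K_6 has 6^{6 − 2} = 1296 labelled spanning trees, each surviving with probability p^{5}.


K_6 has 6^{6 − 2} = 1296 labelled spanning trees.
For each such spanning tree H, let X_H = 1 if all 5 edges of H are present in G. Then P[X_H = 1] = p^{5} = (1/2)^{5} = 1/32.
By linearity: E[X] = Σ_H E[X_H] = 1296 · p^{5} = 1296 · 1/32 = 81/2.
Numerically: E[X] ≈ 40.5.

E[X] = 1296 · (1/2)^{5} = 81/2 ≈ 40.5.


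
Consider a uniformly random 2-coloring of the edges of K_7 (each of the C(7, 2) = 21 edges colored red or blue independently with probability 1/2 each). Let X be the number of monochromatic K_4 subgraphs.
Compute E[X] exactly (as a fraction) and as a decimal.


Let X = Σ_S X_S over the C(7, 4) = 35 subsets S of size 4, where X_S = 1 if the K_4 on S is monochromatic.
For a fixed S, the K_4 on S has C(4, 2) = 6 edges. P[all 6 edges red] = (1/2)^6, and likewise for blue, so P[monochromatic] = 2·(1/2)^6 = 2^{1 − 6} = 1/32.
Summing: E[X] = C(7, 4) · 2^{1 − 6} = 35 · 1/32 = 35/32.
Numerically: E[X] ≈ 1.09375.

E[X] = C(7,4)·2^(1−C(4,2)) = 35/32 ≈ 1.09375.


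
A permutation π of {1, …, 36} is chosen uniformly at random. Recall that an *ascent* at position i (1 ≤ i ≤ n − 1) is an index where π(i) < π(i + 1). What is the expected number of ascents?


Write X = Σ X_I over i = 1, …, 35, with X_I the indicator of one ascent.
There are 35 indicators.
For each fixed i, the pair (π(i), π(i+1)) is a uniformly random ordered pair of distinct values from {1, …, 36}; by symmetry P[π(i) < π(i+1)] = 1/2.
By linearity: E[X] = 35 · (1/2) = (36 − 1) · (1/2) = 35/2 ≈ 17.500.

E[X] = 35/2 = 17.500.


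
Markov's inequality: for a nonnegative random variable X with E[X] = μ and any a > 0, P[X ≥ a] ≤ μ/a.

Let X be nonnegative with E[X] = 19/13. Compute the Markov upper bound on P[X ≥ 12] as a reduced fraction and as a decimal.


μ = E[X] = 19/13, a = 12.
Markov: P[X ≥ 12] ≤ μ/a = (19/13)/12 = 19/156.
Numerically: ≈ 0.12179.
(Since a = 12 > μ = 1.46154, the bound 19/156 is < 1 and informative.)

P[X ≥ 12] ≤ 19/156 ≈ 0.12179.


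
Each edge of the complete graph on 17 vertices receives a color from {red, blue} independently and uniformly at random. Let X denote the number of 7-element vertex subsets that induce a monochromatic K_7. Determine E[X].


Let X = Σ_S X_S over the C(17, 7) = 19448 subsets S of size 7, where X_S = 1 if the K_7 on S is monochromatic.
For a fixed S, the K_7 on S has C(7, 2) = 21 edges. P[all 21 edges red] = (1/2)^21, and likewise for blue, so P[monochromatic] = 2·(1/2)^21 = 2^{1 − 21} = 1/1048576.
By linearity: E[X] = C(17, 7) · 2^{1 − 21} = 19448 · 1/1048576 = 2431/131072.
Numerically: E[X] ≈ 0.0185.

E[X] = C(17,7)·2^(1−C(7,2)) = 2431/131072 ≈ 0.0185.


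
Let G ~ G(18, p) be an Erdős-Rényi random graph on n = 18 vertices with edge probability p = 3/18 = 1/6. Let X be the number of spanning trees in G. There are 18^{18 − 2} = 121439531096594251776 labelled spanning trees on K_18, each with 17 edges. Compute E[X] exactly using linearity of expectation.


K_18 has 18^{18 − 2} = 121439531096594251776 labelled spanning trees.
For each such spanning tree H, let X_H = 1 if all 17 edges of H are present in G. Then P[X_H = 1] = p^{17} = (1/6)^{17} = 1/16926659444736.
By linearity of expectation: E[X] = Σ_H E[X_H] = 121439531096594251776 · p^{17} = 121439531096594251776 · 1/16926659444736 = 14348907/2.
Numerically: E[X] ≈ 7.174e+06.

E[X] = 121439531096594251776 · (1/6)^{17} = 14348907/2 ≈ 7.174e+06.


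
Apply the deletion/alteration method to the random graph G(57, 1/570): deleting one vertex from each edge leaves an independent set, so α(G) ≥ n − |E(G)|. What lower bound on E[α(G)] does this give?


E[|E(G)|] = C(57, 2)·p = 1596 · (1/570) = 14/5.
E[α(G)] ≥ n − E[|E(G)|] = 57 − 14/5 = 271/5.
Numerically: ≈ 54.2000.
(This is only a lower bound; the true E[α(G)] may be larger.)

E[α(G)] ≥ 271/5 ≈ 54.2000.


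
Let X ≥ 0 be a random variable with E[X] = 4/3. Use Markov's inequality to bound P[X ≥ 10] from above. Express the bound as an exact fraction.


μ = E[X] = 4/3, a = 10.
Markov: P[X ≥ 10] ≤ μ/a = (4/3)/10 = 2/15.
Numerically: ≈ 0.133333.
(Since a = 10 > μ = 1.333333, the bound 2/15 is < 1 and informative.)

P[X ≥ 10] ≤ 2/15 ≈ 0.133333.


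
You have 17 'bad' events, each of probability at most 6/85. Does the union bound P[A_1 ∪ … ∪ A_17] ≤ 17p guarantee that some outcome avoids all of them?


Union bound: P[∪_{i=1}^{17} A_i] ≤ Σ_i P[A_i] ≤ 17·p = 17·(6/85) = 6/5.
Numerically: 6/5 ≈ 1.2000000.
Is 6/5 < 1? NO.
Since the bound 6/5 is ≥ 1, the union bound is uninformative here; it does NOT by itself certify existence.

17·p = 6/5 ≈ 1.2000000; existence NOT certified by the union bound.


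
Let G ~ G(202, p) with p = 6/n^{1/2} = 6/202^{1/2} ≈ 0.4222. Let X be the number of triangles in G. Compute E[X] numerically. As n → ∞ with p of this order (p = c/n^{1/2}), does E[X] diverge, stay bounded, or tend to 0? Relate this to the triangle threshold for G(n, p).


Number of potential triangles: C(202, 3) = 1353400.
Each occurs with probability p³ ≈ (0.4222)³ ≈ 7.523617e-02.
By linearity: E[X] = C(202, 3)·p³ ≈ 1353400 · 7.523617e-02 ≈ 101824.6367.
Since α = 1/2 < 1, p = c/n^{1/2} ≫ 1/n is above the triangle threshold p ~ 1/n. Asymptotically E[X] ~ (c³/6)·n^{3(1−α)} = (6³/6)·n^{1.5} → ∞; triangles are abundant w.h.p.

E[X] ≈ 101824.6367; in regime p = Θ(1/n^{1/2}) E[X] diverges (above the triangle threshold p ~ 1/n).


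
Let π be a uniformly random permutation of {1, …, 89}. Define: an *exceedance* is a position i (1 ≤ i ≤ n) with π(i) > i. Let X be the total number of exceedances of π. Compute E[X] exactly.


Write X = Σ_{i=1}^{89} X_i, where X_i = 1_{π(i) > i}.
For each fixed i, π(i) is uniform over {1, …, 89} (marginal of a uniform permutation), so P[π(i) > i] = (n − i)/n. Summing: Σ_{i=1}^{89} (n − i)/n = (0 + 1 + … + 88)/89 = 89(89 − 1)/(2·89) = (89 − 1)/2.
Hence E[X] = Σ_{i=1}^{89} (89 − i)/89 = 44 ≈ 44.000.

E[X] = 44 = 44.000.


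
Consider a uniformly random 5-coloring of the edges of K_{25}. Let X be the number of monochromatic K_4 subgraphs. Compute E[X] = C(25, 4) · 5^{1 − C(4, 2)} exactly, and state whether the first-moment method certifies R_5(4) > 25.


E[X] = C(25, 4) · 5^{1 − 6} = 12650 · 5^{−5} = 12650/3125.
As a reduced fraction: E[X] = 506/125 ≈ 4.04800.
Is E[X] < 1? NO.
Since E[X] ≥ 1, the first-moment bound is inconclusive at n = 25; it does NOT by itself certify R_5(4) > 25.

E[X] = 506/125 ≈ 4.04800; E[X] ≥ 1; first-moment method inconclusive here.


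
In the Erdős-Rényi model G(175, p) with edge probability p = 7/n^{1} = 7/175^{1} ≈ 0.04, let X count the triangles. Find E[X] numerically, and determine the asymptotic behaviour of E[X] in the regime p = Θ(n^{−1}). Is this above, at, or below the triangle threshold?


Number of potential triangles: C(175, 3) = 877975.
Each occurs with probability p³ ≈ (0.04)³ ≈ 6.400000e-05.
By linearity: E[X] = C(175, 3)·p³ ≈ 877975 · 6.400000e-05 ≈ 56.1904.
Here α = 1, so p = 7/n is exactly at the triangle threshold p ~ 1/n. Asymptotically E[X] → c³/6 = 7³/6 = 343/6 ≈ 57.1667, a bounded constant. In this regime the triangle count is asymptotically Poisson(c³/6).

E[X] ≈ 56.1904; in regime p = Θ(1/n^{1}) E[X] stays bounded (at the triangle threshold p ~ 1/n).


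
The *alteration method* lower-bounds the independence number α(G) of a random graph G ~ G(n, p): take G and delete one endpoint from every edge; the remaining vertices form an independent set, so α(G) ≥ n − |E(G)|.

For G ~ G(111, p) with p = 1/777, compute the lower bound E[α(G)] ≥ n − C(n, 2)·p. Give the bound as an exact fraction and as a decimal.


E[|E(G)|] = C(111, 2)·p = 6105 · (1/777) = 55/7.
E[α(G)] ≥ n − E[|E(G)|] = 111 − 55/7 = 722/7.
Numerically: ≈ 103.142857.
(This is only a lower bound; the true E[α(G)] may be larger.)

E[α(G)] ≥ 722/7 ≈ 103.142857.


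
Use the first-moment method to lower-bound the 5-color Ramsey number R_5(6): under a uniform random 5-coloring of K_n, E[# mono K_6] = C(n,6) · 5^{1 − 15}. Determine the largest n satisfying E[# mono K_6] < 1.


We need C(n, 6) · 5^{1 − 15} < 1, i.e. C(n, 6) < 5^{15 − 1} = 6103515625.
Check values of n near the boundary:
  n = 124: C(124, 6) = 4465475476; 4465475476 < 6103515625? YES
  n = 125: C(125, 6) = 4690625500; 4690625500 < 6103515625? YES
  n = 126: C(126, 6) = 4925156775; 4925156775 < 6103515625? YES
  n = 127: C(127, 6) = 5169379425; 5169379425 < 6103515625? YES
  n = 128: C(128, 6) = 5423611200; 5423611200 < 6103515625? YES
  n = 129: C(129, 6) = 5688177600; 5688177600 < 6103515625? YES
  n = 130: C(130, 6) = 5963412000; 5963412000 < 6103515625? YES
  n = 131: C(131, 6) = 6249655776; 6249655776 < 6103515625? NO
The largest n with C(n, 6) < 6103515625 is n = 130 (where E[X] = 47707296/48828125 ≈ 0.977). Hence R_5(6) > 130, i.e. R_5(6) ≥ 131.

Largest n = 130; hence R_5(6) > 130.


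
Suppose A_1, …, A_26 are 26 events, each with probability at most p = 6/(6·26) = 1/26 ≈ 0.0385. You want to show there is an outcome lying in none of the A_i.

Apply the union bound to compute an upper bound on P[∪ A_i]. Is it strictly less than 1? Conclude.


Union bound: P[∪_{i=1}^{26} A_i] ≤ Σ_i P[A_i] ≤ 26·p = 26·(1/26) = 1.
Numerically: 1 ≈ 1.0000.
Is 1 < 1? NO.
Since the bound 1 is ≥ 1, the union bound is uninformative here; it does NOT by itself certify existence.

26·p = 1 ≈ 1.0000; existence NOT certified by the union bound.


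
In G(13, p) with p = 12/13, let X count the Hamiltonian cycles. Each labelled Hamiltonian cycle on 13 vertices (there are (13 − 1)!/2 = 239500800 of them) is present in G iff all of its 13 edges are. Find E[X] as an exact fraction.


K_13 has (13 − 1)!/2 = 239500800 labelled Hamiltonian cycles.
For each such Hamiltonian cycle H, let X_H = 1 if all 13 edges of H are present in G. Then P[X_H = 1] = p^{13} = (12/13)^{13} = 106993205379072/302875106592253.
Summing the indicators: E[X] = Σ_H E[X_H] = 239500800 · p^{13} = 239500800 · 106993205379072/302875106592253 = 25624958282852047257600/302875106592253.
Numerically: E[X] ≈ 8.46057e+07.

E[X] = 239500800 · (12/13)^{13} = 25624958282852047257600/302875106592253 ≈ 8.46057e+07.


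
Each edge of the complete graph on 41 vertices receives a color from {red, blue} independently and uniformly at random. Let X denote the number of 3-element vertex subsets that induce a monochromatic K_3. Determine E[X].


Let X = Σ_S X_S over the C(41, 3) = 10660 subsets S of size 3, where X_S = 1 if the K_3 on S is monochromatic.
For a fixed S, the K_3 on S has C(3, 2) = 3 edges. P[all 3 edges red] = (1/2)^3, and likewise for blue, so P[monochromatic] = 2·(1/2)^3 = 2^{1 − 3} = 1/4.
By linearity: E[X] = C(41, 3) · 2^{1 − 3} = 10660 · 1/4 = 2665.
Numerically: E[X] ≈ 2665.000000.

E[X] = C(41,3)·2^(1−C(3,2)) = 2665 ≈ 2665.000000.


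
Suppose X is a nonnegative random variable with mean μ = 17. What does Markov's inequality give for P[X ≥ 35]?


μ = E[X] = 17, a = 35.
Markov: P[X ≥ 35] ≤ μ/a = (17)/35 = 17/35.
Numerically: ≈ 0.48571.
(Since a = 35 > μ = 17.00000, the bound 17/35 is < 1 and informative.)

P[X ≥ 35] ≤ 17/35 ≈ 0.48571.


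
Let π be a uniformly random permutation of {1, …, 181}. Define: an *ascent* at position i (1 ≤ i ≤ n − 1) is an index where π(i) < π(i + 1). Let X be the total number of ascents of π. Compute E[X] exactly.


Write X = Σ X_I over i = 1, …, 180, with X_I the indicator of one ascent.
There are 180 indicators.
For each fixed i, the pair (π(i), π(i+1)) is a uniformly random ordered pair of distinct values from {1, …, 181}; by symmetry P[π(i) < π(i+1)] = 1/2.
By linearity: E[X] = 180 · (1/2) = (181 − 1) · (1/2) = 90 ≈ 90.00000.

E[X] = 90 = 90.00000.


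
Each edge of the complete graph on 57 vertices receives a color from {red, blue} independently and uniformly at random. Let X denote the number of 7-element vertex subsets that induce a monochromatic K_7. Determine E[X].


Let X = Σ_S X_S over the C(57, 7) = 264385836 subsets S of size 7, where X_S = 1 if the K_7 on S is monochromatic.
For a fixed S, the K_7 on S has C(7, 2) = 21 edges. P[all 21 edges red] = (1/2)^21, and likewise for blue, so P[monochromatic] = 2·(1/2)^21 = 2^{1 − 21} = 1/1048576.
Summing: E[X] = C(57, 7) · 2^{1 − 21} = 264385836 · 1/1048576 = 66096459/262144.
Numerically: E[X] ≈ 252.13798.

E[X] = C(57,7)·2^(1−C(7,2)) = 66096459/262144 ≈ 252.13798.


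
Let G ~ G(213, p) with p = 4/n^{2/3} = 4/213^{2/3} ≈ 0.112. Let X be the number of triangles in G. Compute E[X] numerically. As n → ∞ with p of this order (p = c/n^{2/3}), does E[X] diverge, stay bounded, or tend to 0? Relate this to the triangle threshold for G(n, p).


Number of potential triangles: C(213, 3) = 1587986.
Each occurs with probability p³ ≈ (0.112)³ ≈ 1.41065e-03.
By linearity: E[X] = C(213, 3)·p³ ≈ 1587986 · 1.41065e-03 ≈ 2240.100.
Since α = 2/3 < 1, p = c/n^{2/3} ≫ 1/n is above the triangle threshold p ~ 1/n. Asymptotically E[X] ~ (c³/6)·n^{3(1−α)} = (4³/6)·n^{1} → ∞; triangles are abundant w.h.p.

E[X] ≈ 2240.100; in regime p = Θ(1/n^{2/3}) E[X] diverges (above the triangle threshold p ~ 1/n).


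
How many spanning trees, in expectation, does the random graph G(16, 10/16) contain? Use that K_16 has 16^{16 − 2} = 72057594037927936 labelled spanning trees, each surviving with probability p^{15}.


K_16 has 16^{16 − 2} = 72057594037927936 labelled spanning trees.
For each such spanning tree H, let X_H = 1 if all 15 edges of H are present in G. Then P[X_H = 1] = p^{15} = (5/8)^{15} = 30517578125/35184372088832.
By linearity: E[X] = Σ_H E[X_H] = 72057594037927936 · p^{15} = 72057594037927936 · 30517578125/35184372088832 = 62500000000000.
Numerically: E[X] ≈ 6.25e+13.

E[X] = 72057594037927936 · (5/8)^{15} = 62500000000000 ≈ 6.25e+13.


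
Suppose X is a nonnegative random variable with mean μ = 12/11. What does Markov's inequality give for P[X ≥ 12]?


μ = E[X] = 12/11, a = 12.
Markov: P[X ≥ 12] ≤ μ/a = (12/11)/12 = 1/11.
Numerically: ≈ 0.091.
(Since a = 12 > μ = 1.091, the bound 1/11 is < 1 and informative.)

P[X ≥ 12] ≤ 1/11 ≈ 0.091.


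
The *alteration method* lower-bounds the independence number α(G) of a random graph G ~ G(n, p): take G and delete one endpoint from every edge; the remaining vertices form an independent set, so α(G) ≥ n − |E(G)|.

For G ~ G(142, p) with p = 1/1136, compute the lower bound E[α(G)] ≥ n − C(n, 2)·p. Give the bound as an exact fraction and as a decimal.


E[|E(G)|] = C(142, 2)·p = 10011 · (1/1136) = 141/16.
E[α(G)] ≥ n − E[|E(G)|] = 142 − 141/16 = 2131/16.
Numerically: ≈ 133.18750.
(This is only a lower bound; the true E[α(G)] may be larger.)

E[α(G)] ≥ 2131/16 ≈ 133.18750.


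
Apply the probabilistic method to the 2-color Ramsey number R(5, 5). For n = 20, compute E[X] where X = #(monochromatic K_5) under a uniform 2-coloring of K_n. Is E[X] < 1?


E[X] = C(20, 5) · 2^{1 − 10} = 15504 · 2^{−9} = 15504/512.
As a reduced fraction: E[X] = 969/32 ≈ 30.28125.
Is E[X] < 1? NO.
Since E[X] ≥ 1, the first-moment bound is inconclusive at n = 20; it does NOT by itself certify R(5, 5) > 20.

E[X] = 969/32 ≈ 30.28125; E[X] ≥ 1; first-moment method inconclusive here.


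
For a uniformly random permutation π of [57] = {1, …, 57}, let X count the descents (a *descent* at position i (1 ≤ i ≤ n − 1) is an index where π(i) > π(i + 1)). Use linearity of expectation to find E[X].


Write X = Σ X_I over i = 1, …, 56, with X_I the indicator of one descent.
There are 56 indicators.
For each fixed i, the pair (π(i), π(i+1)) is a uniformly random ordered pair of distinct values from {1, …, 57}; by symmetry P[π(i) > π(i+1)] = 1/2.
By linearity: E[X] = 56 · (1/2) = (57 − 1) · (1/2) = 28 ≈ 28.00000.

E[X] = 28 = 28.00000.


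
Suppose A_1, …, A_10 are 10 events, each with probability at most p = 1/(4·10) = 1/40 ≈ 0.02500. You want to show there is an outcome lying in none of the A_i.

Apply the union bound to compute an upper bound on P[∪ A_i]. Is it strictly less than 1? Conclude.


Union bound: P[∪_{i=1}^{10} A_i] ≤ Σ_i P[A_i] ≤ 10·p = 10·(1/40) = 1/4.
Numerically: 1/4 ≈ 0.25000.
Is 1/4 < 1? YES.
Since P[∪ A_i] ≤ 1/4 < 1, the complement has P[∩ A_i^c] ≥ 1 − 1/4 = 3/4 > 0, so some outcome avoids every A_i.

10·p = 1/4 ≈ 0.25000; existence CERTIFIED by the union bound.


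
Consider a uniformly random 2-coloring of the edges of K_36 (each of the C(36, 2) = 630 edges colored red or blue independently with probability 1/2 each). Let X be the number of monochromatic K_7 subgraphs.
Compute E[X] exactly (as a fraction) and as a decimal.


Let X = Σ_S X_S over the C(36, 7) = 8347680 subsets S of size 7, where X_S = 1 if the K_7 on S is monochromatic.
For a fixed S, the K_7 on S has C(7, 2) = 21 edges. P[all 21 edges red] = (1/2)^21, and likewise for blue, so P[monochromatic] = 2·(1/2)^21 = 2^{1 − 21} = 1/1048576.
By linearity: E[X] = C(36, 7) · 2^{1 − 21} = 8347680 · 1/1048576 = 260865/32768.
Numerically: E[X] ≈ 7.960968.

E[X] = C(36,7)·2^(1−C(7,2)) = 260865/32768 ≈ 7.960968.


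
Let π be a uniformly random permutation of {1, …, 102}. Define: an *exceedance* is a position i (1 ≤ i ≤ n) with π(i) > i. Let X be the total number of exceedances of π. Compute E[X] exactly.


Write X = Σ_{i=1}^{102} X_i, where X_i = 1_{π(i) > i}.
For each fixed i, π(i) is uniform over {1, …, 102} (marginal of a uniform permutation), so P[π(i) > i] = (n − i)/n. Summing: Σ_{i=1}^{102} (n − i)/n = (0 + 1 + … + 101)/102 = 102(102 − 1)/(2·102) = (102 − 1)/2.
Hence E[X] = Σ_{i=1}^{102} (102 − i)/102 = 101/2 ≈ 50.50000.

E[X] = 101/2 = 50.50000.


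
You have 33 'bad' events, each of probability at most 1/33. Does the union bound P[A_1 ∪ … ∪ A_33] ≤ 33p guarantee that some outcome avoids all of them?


Union bound: P[∪_{i=1}^{33} A_i] ≤ Σ_i P[A_i] ≤ 33·p = 33·(1/33) = 1.
Numerically: 1 ≈ 1.000000.
Is 1 < 1? NO.
Since the bound 1 is ≥ 1, the union bound is uninformative here; it does NOT by itself certify existence.

33·p = 1 ≈ 1.000000; existence NOT certified by the union bound.


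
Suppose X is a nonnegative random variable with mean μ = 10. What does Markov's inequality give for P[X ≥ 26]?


μ = E[X] = 10, a = 26.
Markov: P[X ≥ 26] ≤ μ/a = (10)/26 = 5/13.
Numerically: ≈ 0.3846.
(Since a = 26 > μ = 10.0000, the bound 5/13 is < 1 and informative.)

P[X ≥ 26] ≤ 5/13 ≈ 0.3846.


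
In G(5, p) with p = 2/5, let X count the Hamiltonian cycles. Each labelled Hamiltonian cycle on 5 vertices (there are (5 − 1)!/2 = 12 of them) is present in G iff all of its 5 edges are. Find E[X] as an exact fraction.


K_5 has (5 − 1)!/2 = 12 labelled Hamiltonian cycles.
For each such Hamiltonian cycle H, let X_H = 1 if all 5 edges of H are present in G. Then P[X_H = 1] = p^{5} = (2/5)^{5} = 32/3125.
By linearity: E[X] = Σ_H E[X_H] = 12 · p^{5} = 12 · 32/3125 = 384/3125.
Numerically: E[X] ≈ 0.12288.

E[X] = 12 · (2/5)^{5} = 384/3125 ≈ 0.12288.


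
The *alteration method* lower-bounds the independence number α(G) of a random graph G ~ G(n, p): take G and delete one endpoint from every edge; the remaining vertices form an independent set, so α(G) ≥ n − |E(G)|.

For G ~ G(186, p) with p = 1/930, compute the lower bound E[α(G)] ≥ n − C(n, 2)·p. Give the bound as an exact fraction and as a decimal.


E[|E(G)|] = C(186, 2)·p = 17205 · (1/930) = 37/2.
E[α(G)] ≥ n − E[|E(G)|] = 186 − 37/2 = 335/2.
Numerically: ≈ 167.500000.
(This is only a lower bound; the true E[α(G)] may be larger.)

E[α(G)] ≥ 335/2 ≈ 167.500000.


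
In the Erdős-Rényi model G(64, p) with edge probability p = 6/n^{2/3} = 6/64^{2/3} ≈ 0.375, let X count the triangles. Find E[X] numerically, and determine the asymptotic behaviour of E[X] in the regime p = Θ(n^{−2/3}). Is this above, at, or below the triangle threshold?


Number of potential triangles: C(64, 3) = 41664.
Each occurs with probability p³ ≈ (0.375)³ ≈ 5.27344e-02.
By linearity: E[X] = C(64, 3)·p³ ≈ 41664 · 5.27344e-02 ≈ 2197.125.
Since α = 2/3 < 1, p = c/n^{2/3} ≫ 1/n is above the triangle threshold p ~ 1/n. Asymptotically E[X] ~ (c³/6)·n^{3(1−α)} = (6³/6)·n^{1} → ∞; triangles are abundant w.h.p.

E[X] ≈ 2197.125; in regime p = Θ(1/n^{2/3}) E[X] diverges (above the triangle threshold p ~ 1/n).


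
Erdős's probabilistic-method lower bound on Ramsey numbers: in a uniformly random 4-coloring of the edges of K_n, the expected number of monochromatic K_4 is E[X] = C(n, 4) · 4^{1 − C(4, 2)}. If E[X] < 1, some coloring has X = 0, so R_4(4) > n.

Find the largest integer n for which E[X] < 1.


We need C(n, 4) · 4^{1 − 6} < 1, i.e. C(n, 4) < 4^{6 − 1} = 1024.
Check values of n near the boundary:
  n = 10: C(10, 4) = 210; 210 < 1024? YES
  n = 11: C(11, 4) = 330; 330 < 1024? YES
  n = 12: C(12, 4) = 495; 495 < 1024? YES
  n = 13: C(13, 4) = 715; 715 < 1024? YES
  n = 14: C(14, 4) = 1001; 1001 < 1024? YES
  n = 15: C(15, 4) = 1365; 1365 < 1024? NO
  n = 16: C(16, 4) = 1820; 1820 < 1024? NO
  n = 17: C(17, 4) = 2380; 2380 < 1024? NO
The largest n with C(n, 4) < 1024 is n = 14 (where E[X] = 1001/1024 ≈ 0.9775391). Hence R_4(4) > 14, i.e. R_4(4) ≥ 15.

Largest n = 14; hence R_4(4) > 14.


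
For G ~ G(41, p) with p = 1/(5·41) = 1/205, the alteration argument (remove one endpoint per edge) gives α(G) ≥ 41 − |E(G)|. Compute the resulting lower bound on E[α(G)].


E[|E(G)|] = C(41, 2)·p = 820 · (1/205) = 4.
E[α(G)] ≥ n − E[|E(G)|] = 41 − 4 = 37.
Numerically: ≈ 37.00000.
(This is only a lower bound; the true E[α(G)] may be larger.)

E[α(G)] ≥ 37 ≈ 37.00000.


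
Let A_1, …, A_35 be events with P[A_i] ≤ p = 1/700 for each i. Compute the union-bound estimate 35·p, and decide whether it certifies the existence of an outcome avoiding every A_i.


Union bound: P[∪_{i=1}^{35} A_i] ≤ Σ_i P[A_i] ≤ 35·p = 35·(1/700) = 1/20.
Numerically: 1/20 ≈ 0.050000.
Is 1/20 < 1? YES.
Since P[∪ A_i] ≤ 1/20 < 1, the complement has P[∩ A_i^c] ≥ 1 − 1/20 = 19/20 > 0, so some outcome avoids every A_i.

35·p = 1/20 ≈ 0.050000; existence CERTIFIED by the union bound.


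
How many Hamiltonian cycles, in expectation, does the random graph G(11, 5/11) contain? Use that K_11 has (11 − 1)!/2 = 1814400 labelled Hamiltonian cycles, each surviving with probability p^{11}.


K_11 has (11 − 1)!/2 = 1814400 labelled Hamiltonian cycles.
For each such Hamiltonian cycle H, let X_H = 1 if all 11 edges of H are present in G. Then P[X_H = 1] = p^{11} = (5/11)^{11} = 48828125/285311670611.
Summing the indicators: E[X] = Σ_H E[X_H] = 1814400 · p^{11} = 1814400 · 48828125/285311670611 = 88593750000000/285311670611.
Numerically: E[X] ≈ 311.

E[X] = 1814400 · (5/11)^{11} = 88593750000000/285311670611 ≈ 311.


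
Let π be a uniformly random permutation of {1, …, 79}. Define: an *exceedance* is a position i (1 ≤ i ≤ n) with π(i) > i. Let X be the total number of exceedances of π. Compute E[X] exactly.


Write X = Σ_{i=1}^{79} X_i, where X_i = 1_{π(i) > i}.
For each fixed i, π(i) is uniform over {1, …, 79} (marginal of a uniform permutation), so P[π(i) > i] = (n − i)/n. Summing: Σ_{i=1}^{79} (n − i)/n = (0 + 1 + … + 78)/79 = 79(79 − 1)/(2·79) = (79 − 1)/2.
Hence E[X] = Σ_{i=1}^{79} (79 − i)/79 = 39 ≈ 39.0000.

E[X] = 39 = 39.0000.


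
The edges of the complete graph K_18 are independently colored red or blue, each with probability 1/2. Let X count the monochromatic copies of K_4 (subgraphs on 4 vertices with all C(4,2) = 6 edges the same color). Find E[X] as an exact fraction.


Let X = Σ_S X_S over the C(18, 4) = 3060 subsets S of size 4, where X_S = 1 if the K_4 on S is monochromatic.
For a fixed S, the K_4 on S has C(4, 2) = 6 edges. P[all 6 edges red] = (1/2)^6, and likewise for blue, so P[monochromatic] = 2·(1/2)^6 = 2^{1 − 6} = 1/32.
By linearity: E[X] = C(18, 4) · 2^{1 − 6} = 3060 · 1/32 = 765/8.
Numerically: E[X] ≈ 95.6250.

E[X] = C(18,4)·2^(1−C(4,2)) = 765/8 ≈ 95.6250.


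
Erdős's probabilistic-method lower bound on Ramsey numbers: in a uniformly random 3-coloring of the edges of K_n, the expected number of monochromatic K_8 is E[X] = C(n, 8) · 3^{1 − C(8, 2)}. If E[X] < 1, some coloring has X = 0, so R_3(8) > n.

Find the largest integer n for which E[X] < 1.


We need C(n, 8) · 3^{1 − 28} < 1, i.e. C(n, 8) < 3^{28 − 1} = 7625597484987.
Check values of n near the boundary:
  n = 151: C(151, 8) = 5551321138650; 5551321138650 < 7625597484987? YES
  n = 152: C(152, 8) = 5859727868575; 5859727868575 < 7625597484987? YES
  n = 153: C(153, 8) = 6183023199255; 6183023199255 < 7625597484987? YES
  n = 154: C(154, 8) = 6521818990995; 6521818990995 < 7625597484987? YES
  n = 155: C(155, 8) = 6876747915675; 6876747915675 < 7625597484987? YES
  n = 156: C(156, 8) = 7248464019225; 7248464019225 < 7625597484987? YES
  n = 157: C(157, 8) = 7637643295425; 7637643295425 < 7625597484987? NO
The largest n with C(n, 8) < 7625597484987 is n = 156 (where E[X] = 805384891025/847288609443 ≈ 0.9505). Hence R_3(8) > 156, i.e. R_3(8) ≥ 157.

Largest n = 156; hence R_3(8) > 156.


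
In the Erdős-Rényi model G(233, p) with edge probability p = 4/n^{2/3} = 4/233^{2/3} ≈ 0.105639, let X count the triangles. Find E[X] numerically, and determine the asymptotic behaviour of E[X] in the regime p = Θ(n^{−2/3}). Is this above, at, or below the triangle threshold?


Number of potential triangles: C(233, 3) = 2081156.
Each occurs with probability p³ ≈ (0.105639)³ ≈ 1.17887602e-03.
By linearity: E[X] = C(233, 3)·p³ ≈ 2081156 · 1.17887602e-03 ≈ 2453.424893.
Since α = 2/3 < 1, p = c/n^{2/3} ≫ 1/n is above the triangle threshold p ~ 1/n. Asymptotically E[X] ~ (c³/6)·n^{3(1−α)} = (4³/6)·n^{1} → ∞; triangles are abundant w.h.p.

E[X] ≈ 2453.424893; in regime p = Θ(1/n^{2/3}) E[X] diverges (above the triangle threshold p ~ 1/n).


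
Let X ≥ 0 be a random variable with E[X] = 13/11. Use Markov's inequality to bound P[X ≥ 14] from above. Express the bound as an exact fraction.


μ = E[X] = 13/11, a = 14.
Markov: P[X ≥ 14] ≤ μ/a = (13/11)/14 = 13/154.
Numerically: ≈ 0.084.
(Since a = 14 > μ = 1.182, the bound 13/154 is < 1 and informative.)

P[X ≥ 14] ≤ 13/154 ≈ 0.084.


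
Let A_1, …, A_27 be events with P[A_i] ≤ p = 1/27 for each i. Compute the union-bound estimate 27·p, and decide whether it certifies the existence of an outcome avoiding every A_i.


Union bound: P[∪_{i=1}^{27} A_i] ≤ Σ_i P[A_i] ≤ 27·p = 27·(1/27) = 1.
Numerically: 1 ≈ 1.0000.
Is 1 < 1? NO.
Since the bound 1 is ≥ 1, the union bound is uninformative here; it does NOT by itself certify existence.

27·p = 1 ≈ 1.0000; existence NOT certified by the union bound.


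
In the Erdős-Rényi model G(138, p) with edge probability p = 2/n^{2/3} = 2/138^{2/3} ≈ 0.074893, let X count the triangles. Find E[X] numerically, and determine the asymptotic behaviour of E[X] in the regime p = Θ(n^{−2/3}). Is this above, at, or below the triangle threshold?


Number of potential triangles: C(138, 3) = 428536.
Each occurs with probability p³ ≈ (0.074893)³ ≈ 4.2007982e-04.
By linearity: E[X] = C(138, 3)·p³ ≈ 428536 · 4.2007982e-04 ≈ 180.01932.
Since α = 2/3 < 1, p = c/n^{2/3} ≫ 1/n is above the triangle threshold p ~ 1/n. Asymptotically E[X] ~ (c³/6)·n^{3(1−α)} = (2³/6)·n^{1} → ∞; triangles are abundant w.h.p.

E[X] ≈ 180.01932; in regime p = Θ(1/n^{2/3}) E[X] diverges (above the triangle threshold p ~ 1/n).


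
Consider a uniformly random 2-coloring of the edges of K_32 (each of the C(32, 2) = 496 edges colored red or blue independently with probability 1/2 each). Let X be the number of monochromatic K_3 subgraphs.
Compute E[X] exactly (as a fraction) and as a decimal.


Let X = Σ_S X_S over the C(32, 3) = 4960 subsets S of size 3, where X_S = 1 if the K_3 on S is monochromatic.
For a fixed S, the K_3 on S has C(3, 2) = 3 edges. P[all 3 edges red] = (1/2)^3, and likewise for blue, so P[monochromatic] = 2·(1/2)^3 = 2^{1 − 3} = 1/4.
By linearity of expectation: E[X] = C(32, 3) · 2^{1 − 3} = 4960 · 1/4 = 1240.
Numerically: E[X] ≈ 1240.000.

E[X] = C(32,3)·2^(1−C(3,2)) = 1240 ≈ 1240.000.


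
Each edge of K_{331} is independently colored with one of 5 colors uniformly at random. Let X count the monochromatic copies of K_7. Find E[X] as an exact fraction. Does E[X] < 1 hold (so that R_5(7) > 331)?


E[X] = C(331, 7) · 5^{1 − 21} = 81027017349850 · 5^{−20} = 81027017349850/95367431640625.
As a reduced fraction: E[X] = 3241080693994/3814697265625 ≈ 0.84963.
Is E[X] < 1? YES.
Since E[X] < 1, there exists a 5-coloring of K_{331} with no monochromatic K_7; hence R_5(7) > 331.

E[X] = 3241080693994/3814697265625 ≈ 0.84963; E[X] < 1, so R_5(7) > 331.


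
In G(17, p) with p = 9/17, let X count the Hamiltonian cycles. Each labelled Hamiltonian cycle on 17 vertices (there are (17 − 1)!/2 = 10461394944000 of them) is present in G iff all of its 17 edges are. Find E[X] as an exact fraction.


K_17 has (17 − 1)!/2 = 10461394944000 labelled Hamiltonian cycles.
For each such Hamiltonian cycle H, let X_H = 1 if all 17 edges of H are present in G. Then P[X_H = 1] = p^{17} = (9/17)^{17} = 16677181699666569/827240261886336764177.
By linearity: E[X] = Σ_H E[X_H] = 10461394944000 · p^{17} = 10461394944000 · 16677181699666569/827240261886336764177 = 174466584313061171422427136000/827240261886336764177.
Numerically: E[X] ≈ 2.10902e+08.

E[X] = 10461394944000 · (9/17)^{17} = 174466584313061171422427136000/827240261886336764177 ≈ 2.10902e+08.


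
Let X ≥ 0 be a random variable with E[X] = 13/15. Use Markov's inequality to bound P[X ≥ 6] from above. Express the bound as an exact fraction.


μ = E[X] = 13/15, a = 6.
Markov: P[X ≥ 6] ≤ μ/a = (13/15)/6 = 13/90.
Numerically: ≈ 0.1444.
(Since a = 6 > μ = 0.8667, the bound 13/90 is < 1 and informative.)

P[X ≥ 6] ≤ 13/90 ≈ 0.1444.


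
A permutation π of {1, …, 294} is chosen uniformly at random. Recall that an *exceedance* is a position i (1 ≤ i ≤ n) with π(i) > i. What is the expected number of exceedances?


Write X = Σ_{i=1}^{294} X_i, where X_i = 1_{π(i) > i}.
For each fixed i, π(i) is uniform over {1, …, 294} (marginal of a uniform permutation), so P[π(i) > i] = (n − i)/n. Summing: Σ_{i=1}^{294} (n − i)/n = (0 + 1 + … + 293)/294 = 294(294 − 1)/(2·294) = (294 − 1)/2.
Hence E[X] = Σ_{i=1}^{294} (294 − i)/294 = 293/2 ≈ 146.500000.

E[X] = 293/2 = 146.500000.


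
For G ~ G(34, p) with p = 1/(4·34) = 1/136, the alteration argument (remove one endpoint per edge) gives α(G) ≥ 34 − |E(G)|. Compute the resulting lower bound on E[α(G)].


E[|E(G)|] = C(34, 2)·p = 561 · (1/136) = 33/8.
E[α(G)] ≥ n − E[|E(G)|] = 34 − 33/8 = 239/8.
Numerically: ≈ 29.8750.
(This is only a lower bound; the true E[α(G)] may be larger.)

E[α(G)] ≥ 239/8 ≈ 29.8750.
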